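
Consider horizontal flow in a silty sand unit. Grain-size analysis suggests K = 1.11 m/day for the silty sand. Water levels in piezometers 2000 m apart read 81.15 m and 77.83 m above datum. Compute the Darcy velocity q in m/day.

0.00184

Hydraulic gradient i = (81.15 − 77.83) / 2000 = 3.32 / 2000 = 0.001660.
Specific discharge q = K · i = 1.110 × 0.001660 = 0.001843 m/day.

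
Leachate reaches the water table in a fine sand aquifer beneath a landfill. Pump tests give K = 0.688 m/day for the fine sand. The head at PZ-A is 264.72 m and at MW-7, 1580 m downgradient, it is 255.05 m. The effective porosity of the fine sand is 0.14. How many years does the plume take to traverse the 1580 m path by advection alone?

144

Hydraulic gradient i = (264.72 − 255.05) / 1580 = 9.67 / 1580 = 0.006120.
Darcy flux q = K · i = 0.6880 × 0.006120 = 0.004211 m/day.
Seepage velocity v = q / n_e = 0.004211 / 0.14 = 0.03008 m/day.
Travel time t = L / v = 1580 / 0.03008 = 52532 days = 143.8 years.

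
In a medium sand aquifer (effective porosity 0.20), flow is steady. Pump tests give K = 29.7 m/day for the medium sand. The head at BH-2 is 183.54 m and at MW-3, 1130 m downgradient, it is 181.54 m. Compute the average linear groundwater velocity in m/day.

Hydraulic gradient i = (183.54 − 181.54) / 1130 = 2 / 1130 = 0.001770.
Darcy flux q = K · i = 29.70 × 0.001770 = 0.05257 m/day.
Seepage velocity v = q / n_e = 0.05257 / 0.20 = 0.2628 m/day.

0.263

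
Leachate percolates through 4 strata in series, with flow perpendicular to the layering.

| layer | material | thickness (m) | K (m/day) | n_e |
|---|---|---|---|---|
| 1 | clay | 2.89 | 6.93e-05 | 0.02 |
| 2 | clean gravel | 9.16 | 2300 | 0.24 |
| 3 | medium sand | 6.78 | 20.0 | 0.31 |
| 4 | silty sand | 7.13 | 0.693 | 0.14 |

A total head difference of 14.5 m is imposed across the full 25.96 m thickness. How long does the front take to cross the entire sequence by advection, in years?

42.2

With flow normal to the layers, continuity requires the same specific discharge q through every layer.
Σ(b_i/K_i) = 2.89/6.93e-05 + 9.16/2300 + 6.78/20.0 + 7.13/0.693 = 41713 d.
q = Δh / Σ(b_i/K_i) = 14.5 / 41713 = 0.0003476 m/day.
In each layer the seepage velocity is v_i = q/n_i, so the layer transit time is t_i = b_i·n_i / q:
  layer 1 (clay): t_1 = 2.89 × 0.02 / 0.0003476 = 166.3 d
  layer 2 (clean gravel): t_2 = 9.16 × 0.24 / 0.0003476 = 6324 d
  layer 3 (medium sand): t_3 = 6.78 × 0.31 / 0.0003476 = 6046 d
  layer 4 (silty sand): t_4 = 7.13 × 0.14 / 0.0003476 = 2872 d
Total t = Σ t_i = 15409 days = 42.19 years.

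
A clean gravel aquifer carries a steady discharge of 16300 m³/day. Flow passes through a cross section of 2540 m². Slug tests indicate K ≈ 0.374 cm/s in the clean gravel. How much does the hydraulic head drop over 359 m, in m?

7.13

Convert K: 0.374 cm/s × 864 = 323.1 m/day.
From Q = K·A·i, i = Q / (K·A) = 16300 / (323.1 × 2540) = 0.01986.
Head loss Δh = i · L = 0.01986 × 359 = 7.130 m.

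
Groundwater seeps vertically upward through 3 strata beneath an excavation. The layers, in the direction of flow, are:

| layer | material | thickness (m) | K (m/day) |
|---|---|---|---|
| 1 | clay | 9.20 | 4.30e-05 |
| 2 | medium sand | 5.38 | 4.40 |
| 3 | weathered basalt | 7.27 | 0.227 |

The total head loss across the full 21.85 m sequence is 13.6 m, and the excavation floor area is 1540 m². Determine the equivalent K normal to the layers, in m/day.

0.000102

Flow is perpendicular to layering, so the layers act in series and the equivalent K is the thickness-weighted harmonic mean.
Total thickness L = 9.20 + 5.38 + 7.27 = 21.85 m.
Σ(b_i/K_i) = 9.20/4.30e-05 + 5.38/4.40 + 7.27/0.227 = 2.140e+05 d.
K_eq = L / Σ(b_i/K_i) = 21.85 / 2.140e+05 = 0.0001021 m/day.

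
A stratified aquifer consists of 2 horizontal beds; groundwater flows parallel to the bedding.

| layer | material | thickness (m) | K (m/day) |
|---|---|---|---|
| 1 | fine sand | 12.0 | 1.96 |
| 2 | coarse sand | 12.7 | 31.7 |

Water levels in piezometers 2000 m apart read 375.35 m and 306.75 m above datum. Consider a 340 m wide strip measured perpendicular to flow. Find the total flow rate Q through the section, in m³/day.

4970

Flow is parallel to layering, so each bed carries its own Darcy discharge and the transmissivities add.
Σ(K_i·b_i) = 1.96×12.0 + 31.7×12.7 = 426.1 m²/day.
Hydraulic gradient i = (375.35 − 306.75) / 2000 = 68.6 / 2000 = 0.03430.
Q = Σ(K_i·b_i) · W · i = 426.1 × 340 × 0.03430 = 4969 m³/day.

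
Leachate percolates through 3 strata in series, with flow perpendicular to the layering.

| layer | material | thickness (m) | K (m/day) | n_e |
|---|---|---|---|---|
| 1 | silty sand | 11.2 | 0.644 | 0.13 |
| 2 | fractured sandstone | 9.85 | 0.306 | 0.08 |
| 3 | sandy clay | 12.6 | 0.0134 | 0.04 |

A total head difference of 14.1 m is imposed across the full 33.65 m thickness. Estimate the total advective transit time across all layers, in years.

0.528

With flow normal to the layers, continuity requires the same specific discharge q through every layer.
Σ(b_i/K_i) = 11.2/0.644 + 9.85/0.306 + 12.6/0.0134 = 989.9 d.
q = Δh / Σ(b_i/K_i) = 14.1 / 989.9 = 0.01424 m/day.
In each layer the seepage velocity is v_i = q/n_i, so the layer transit time is t_i = b_i·n_i / q:
  layer 1 (silty sand): t_1 = 11.2 × 0.13 / 0.01424 = 102.2 d
  layer 2 (fractured sandstone): t_2 = 9.85 × 0.08 / 0.01424 = 55.32 d
  layer 3 (sandy clay): t_3 = 12.6 × 0.04 / 0.01424 = 35.38 d
Total t = Σ t_i = 192.9 days = 0.5282 years.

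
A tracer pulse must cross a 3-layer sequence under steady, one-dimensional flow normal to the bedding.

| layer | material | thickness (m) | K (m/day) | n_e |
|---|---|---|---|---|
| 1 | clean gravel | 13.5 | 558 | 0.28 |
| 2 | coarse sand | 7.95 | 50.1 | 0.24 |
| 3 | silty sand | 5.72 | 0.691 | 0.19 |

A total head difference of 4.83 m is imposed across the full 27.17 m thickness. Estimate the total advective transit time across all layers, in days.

With flow normal to the layers, continuity requires the same specific discharge q through every layer.
Σ(b_i/K_i) = 13.5/558 + 7.95/50.1 + 5.72/0.691 = 8.461 d.
q = Δh / Σ(b_i/K_i) = 4.83 / 8.461 = 0.5709 m/day.
In each layer the seepage velocity is v_i = q/n_i, so the layer transit time is t_i = b_i·n_i / q:
  layer 1 (clean gravel): t_1 = 13.5 × 0.28 / 0.5709 = 6.621 d
  layer 2 (coarse sand): t_2 = 7.95 × 0.24 / 0.5709 = 3.342 d
  layer 3 (silty sand): t_3 = 5.72 × 0.19 / 0.5709 = 1.904 d
Total t = Σ t_i = 11.87 days.

11.9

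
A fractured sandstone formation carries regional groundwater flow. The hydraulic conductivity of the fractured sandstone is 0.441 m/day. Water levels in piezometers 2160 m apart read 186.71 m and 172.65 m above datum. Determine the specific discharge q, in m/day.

0.00287

Hydraulic gradient i = (186.71 − 172.65) / 2160 = 14.06 / 2160 = 0.006509.
Specific discharge q = K · i = 0.4410 × 0.006509 = 0.002871 m/day.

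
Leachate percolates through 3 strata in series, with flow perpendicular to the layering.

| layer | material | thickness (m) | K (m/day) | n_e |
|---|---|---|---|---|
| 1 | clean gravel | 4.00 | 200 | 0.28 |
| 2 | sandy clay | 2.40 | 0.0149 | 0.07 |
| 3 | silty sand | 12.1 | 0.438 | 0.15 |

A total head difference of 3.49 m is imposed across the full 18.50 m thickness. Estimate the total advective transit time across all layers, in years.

With flow normal to the layers, continuity requires the same specific discharge q through every layer.
Σ(b_i/K_i) = 4.00/200 + 2.40/0.0149 + 12.1/0.438 = 188.7 d.
q = Δh / Σ(b_i/K_i) = 3.49 / 188.7 = 0.01849 m/day.
In each layer the seepage velocity is v_i = q/n_i, so the layer transit time is t_i = b_i·n_i / q:
  layer 1 (clean gravel): t_1 = 4.00 × 0.28 / 0.01849 = 60.56 d
  layer 2 (sandy clay): t_2 = 2.40 × 0.07 / 0.01849 = 9.084 d
  layer 3 (silty sand): t_3 = 12.1 × 0.15 / 0.01849 = 98.14 d
Total t = Σ t_i = 167.8 days = 0.4594 years.

0.459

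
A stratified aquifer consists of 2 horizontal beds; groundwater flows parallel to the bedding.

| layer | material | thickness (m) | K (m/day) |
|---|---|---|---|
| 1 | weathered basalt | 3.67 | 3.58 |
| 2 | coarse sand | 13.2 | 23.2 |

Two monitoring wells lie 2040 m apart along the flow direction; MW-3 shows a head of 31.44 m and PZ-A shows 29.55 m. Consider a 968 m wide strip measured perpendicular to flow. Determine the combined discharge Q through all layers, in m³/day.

286

Flow is parallel to layering, so each bed carries its own Darcy discharge and the transmissivities add.
Σ(K_i·b_i) = 3.58×3.67 + 23.2×13.2 = 319.4 m²/day.
Hydraulic gradient i = (31.44 − 29.55) / 2040 = 1.89 / 2040 = 0.0009265.
Q = Σ(K_i·b_i) · W · i = 319.4 × 968 × 0.0009265 = 286.4 m³/day.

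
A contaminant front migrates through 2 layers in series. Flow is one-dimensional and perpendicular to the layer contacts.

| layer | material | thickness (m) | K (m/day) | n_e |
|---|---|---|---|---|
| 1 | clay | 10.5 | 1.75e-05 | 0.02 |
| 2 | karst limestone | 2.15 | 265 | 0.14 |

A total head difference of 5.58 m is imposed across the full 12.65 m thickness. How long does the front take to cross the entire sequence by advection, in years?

With flow normal to the layers, continuity requires the same specific discharge q through every layer.
Σ(b_i/K_i) = 10.5/1.75e-05 + 2.15/265 = 6.000e+05 d.
q = Δh / Σ(b_i/K_i) = 5.58 / 6.000e+05 = 9.300e-06 m/day.
In each layer the seepage velocity is v_i = q/n_i, so the layer transit time is t_i = b_i·n_i / q:
  layer 1 (clay): t_1 = 10.5 × 0.02 / 9.300e-06 = 22581 d
  layer 2 (karst limestone): t_2 = 2.15 × 0.14 / 9.300e-06 = 32366 d
Total t = Σ t_i = 54946 days = 150.4 years.

150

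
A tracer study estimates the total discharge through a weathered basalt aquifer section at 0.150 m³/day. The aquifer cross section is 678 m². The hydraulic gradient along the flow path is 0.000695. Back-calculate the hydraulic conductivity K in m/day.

Hydraulic gradient i = 0.000695.
From Q = K·A·i, K = Q / (A·i) = 0.150 / (678.0 × 0.0006950) = 0.3183 m/day.

0.318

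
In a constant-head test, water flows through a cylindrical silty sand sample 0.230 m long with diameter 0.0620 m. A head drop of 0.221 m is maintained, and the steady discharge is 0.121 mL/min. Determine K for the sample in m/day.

Cross-sectional area A = π·(d/2)² = π × (0.0620/2)² = 0.003019 m².
Convert discharge: 0.121 mL/min = 2.017e-09 m³/s.
Darcy's law rearranged: K = Q·L / (A·Δh) = 2.017e-09 × 0.230 / (0.003019 × 0.221) = 6.952e-07 m/s = 0.06006 m/day.

0.0601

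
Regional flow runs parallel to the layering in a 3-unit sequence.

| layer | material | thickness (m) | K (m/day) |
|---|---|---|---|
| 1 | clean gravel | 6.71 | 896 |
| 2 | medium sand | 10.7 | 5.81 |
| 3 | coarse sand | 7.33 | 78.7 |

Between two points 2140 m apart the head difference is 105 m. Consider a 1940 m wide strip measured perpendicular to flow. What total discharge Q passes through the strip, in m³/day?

633000

Flow is parallel to layering, so each bed carries its own Darcy discharge and the transmissivities add.
Σ(K_i·b_i) = 896×6.71 + 5.81×10.7 + 78.7×7.33 = 6651 m²/day.
Hydraulic gradient i = Δh / L = 105 / 2140 = 0.04907.
Q = Σ(K_i·b_i) · W · i = 6651 × 1940 × 0.04907 = 6.331e+05 m³/day.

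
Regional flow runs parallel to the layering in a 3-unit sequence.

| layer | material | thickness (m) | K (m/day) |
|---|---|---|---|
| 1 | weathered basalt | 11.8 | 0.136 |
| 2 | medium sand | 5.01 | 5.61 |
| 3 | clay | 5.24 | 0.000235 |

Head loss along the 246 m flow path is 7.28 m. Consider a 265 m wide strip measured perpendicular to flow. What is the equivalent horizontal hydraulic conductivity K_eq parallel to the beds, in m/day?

1.35

Flow is parallel to layering, so each bed carries its own Darcy discharge and the transmissivities add.
Σ(K_i·b_i) = 0.136×11.8 + 5.61×5.01 + 0.000235×5.24 = 29.71 m²/day.
Total thickness b = 22.05 m, so K_eq = Σ(K_i·b_i)/b = 1.347 m/day.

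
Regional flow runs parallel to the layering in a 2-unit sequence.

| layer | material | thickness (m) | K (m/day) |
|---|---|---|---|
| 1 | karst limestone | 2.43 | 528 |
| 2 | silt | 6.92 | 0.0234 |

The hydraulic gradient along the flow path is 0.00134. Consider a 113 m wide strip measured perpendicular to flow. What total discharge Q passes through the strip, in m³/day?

194

Flow is parallel to layering, so each bed carries its own Darcy discharge and the transmissivities add.
Σ(K_i·b_i) = 528×2.43 + 0.0234×6.92 = 1283 m²/day.
Hydraulic gradient i = 0.00134.
Q = Σ(K_i·b_i) · W · i = 1283 × 113 × 0.001340 = 194.3 m³/day.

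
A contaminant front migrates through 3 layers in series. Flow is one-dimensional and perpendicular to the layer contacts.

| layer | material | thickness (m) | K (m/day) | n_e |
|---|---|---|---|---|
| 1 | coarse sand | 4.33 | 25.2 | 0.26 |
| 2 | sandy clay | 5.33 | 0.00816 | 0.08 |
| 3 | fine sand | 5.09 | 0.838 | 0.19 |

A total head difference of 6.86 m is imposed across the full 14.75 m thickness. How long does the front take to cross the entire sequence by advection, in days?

With flow normal to the layers, continuity requires the same specific discharge q through every layer.
Σ(b_i/K_i) = 4.33/25.2 + 5.33/0.00816 + 5.09/0.838 = 659.4 d.
q = Δh / Σ(b_i/K_i) = 6.86 / 659.4 = 0.01040 m/day.
In each layer the seepage velocity is v_i = q/n_i, so the layer transit time is t_i = b_i·n_i / q:
  layer 1 (coarse sand): t_1 = 4.33 × 0.26 / 0.01040 = 108.2 d
  layer 2 (sandy clay): t_2 = 5.33 × 0.08 / 0.01040 = 40.99 d
  layer 3 (fine sand): t_3 = 5.09 × 0.19 / 0.01040 = 92.96 d
Total t = Σ t_i = 242.2 days.

242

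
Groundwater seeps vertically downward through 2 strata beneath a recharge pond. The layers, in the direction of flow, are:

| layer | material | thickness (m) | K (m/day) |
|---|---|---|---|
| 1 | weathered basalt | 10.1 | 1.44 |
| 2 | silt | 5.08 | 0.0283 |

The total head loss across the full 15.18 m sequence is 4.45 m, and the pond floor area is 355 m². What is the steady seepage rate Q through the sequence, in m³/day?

8.47

Flow is perpendicular to layering, so the layers act in series and the equivalent K is the thickness-weighted harmonic mean.
Total thickness L = 10.1 + 5.08 = 15.18 m.
Σ(b_i/K_i) = 10.1/1.44 + 5.08/0.0283 = 186.5 d.
K_eq = L / Σ(b_i/K_i) = 15.18 / 186.5 = 0.08139 m/day.
Q = K_eq · A · (Δh/L) = 0.08139 × 355 × (4.45/15.18) = 8.470 m³/day.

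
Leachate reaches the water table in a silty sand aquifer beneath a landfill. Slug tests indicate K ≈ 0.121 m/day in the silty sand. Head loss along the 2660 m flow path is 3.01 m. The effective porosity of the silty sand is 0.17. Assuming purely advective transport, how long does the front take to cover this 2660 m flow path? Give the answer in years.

Hydraulic gradient i = Δh / L = 3.01 / 2660 = 0.001132.
Darcy flux q = K · i = 0.1210 × 0.001132 = 0.0001369 m/day.
Seepage velocity v = q / n_e = 0.0001369 / 0.17 = 0.0008054 m/day.
Travel time t = L / v = 2660 / 0.0008054 = 3.303e+06 days = 9042 years.

9040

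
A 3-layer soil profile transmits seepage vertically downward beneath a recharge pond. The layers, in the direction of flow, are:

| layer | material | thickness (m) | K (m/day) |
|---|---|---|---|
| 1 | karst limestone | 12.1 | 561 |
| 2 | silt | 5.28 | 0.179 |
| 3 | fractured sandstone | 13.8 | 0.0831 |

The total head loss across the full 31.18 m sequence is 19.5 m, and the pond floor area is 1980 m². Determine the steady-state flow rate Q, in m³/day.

Flow is perpendicular to layering, so the layers act in series and the equivalent K is the thickness-weighted harmonic mean.
Total thickness L = 12.1 + 5.28 + 13.8 = 31.18 m.
Σ(b_i/K_i) = 12.1/561 + 5.28/0.179 + 13.8/0.0831 = 195.6 d.
K_eq = L / Σ(b_i/K_i) = 31.18 / 195.6 = 0.1594 m/day.
Q = K_eq · A · (Δh/L) = 0.1594 × 1980 × (19.5/31.18) = 197.4 m³/day.

197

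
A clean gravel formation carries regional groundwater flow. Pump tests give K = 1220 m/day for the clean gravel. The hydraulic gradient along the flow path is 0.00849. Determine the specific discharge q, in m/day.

10.4

Hydraulic gradient i = 0.00849.
Specific discharge q = K · i = 1220 × 0.008490 = 10.36 m/day.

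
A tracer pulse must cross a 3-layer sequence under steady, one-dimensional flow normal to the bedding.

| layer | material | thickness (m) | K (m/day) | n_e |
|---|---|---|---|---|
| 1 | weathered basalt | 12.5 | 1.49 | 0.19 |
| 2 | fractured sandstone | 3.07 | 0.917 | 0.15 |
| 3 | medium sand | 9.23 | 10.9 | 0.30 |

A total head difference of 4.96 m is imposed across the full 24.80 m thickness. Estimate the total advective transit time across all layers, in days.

With flow normal to the layers, continuity requires the same specific discharge q through every layer.
Σ(b_i/K_i) = 12.5/1.49 + 3.07/0.917 + 9.23/10.9 = 12.58 d.
q = Δh / Σ(b_i/K_i) = 4.96 / 12.58 = 0.3942 m/day.
In each layer the seepage velocity is v_i = q/n_i, so the layer transit time is t_i = b_i·n_i / q:
  layer 1 (weathered basalt): t_1 = 12.5 × 0.19 / 0.3942 = 6.026 d
  layer 2 (fractured sandstone): t_2 = 3.07 × 0.15 / 0.3942 = 1.168 d
  layer 3 (medium sand): t_3 = 9.23 × 0.30 / 0.3942 = 7.025 d
Total t = Σ t_i = 14.22 days.

14.2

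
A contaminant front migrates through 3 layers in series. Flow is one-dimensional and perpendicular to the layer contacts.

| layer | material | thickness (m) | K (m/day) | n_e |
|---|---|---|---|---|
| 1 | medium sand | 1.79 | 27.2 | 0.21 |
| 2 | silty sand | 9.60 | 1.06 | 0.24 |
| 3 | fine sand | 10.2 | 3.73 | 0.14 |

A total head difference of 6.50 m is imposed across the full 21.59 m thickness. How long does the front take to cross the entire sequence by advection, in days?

With flow normal to the layers, continuity requires the same specific discharge q through every layer.
Σ(b_i/K_i) = 1.79/27.2 + 9.60/1.06 + 10.2/3.73 = 11.86 d.
q = Δh / Σ(b_i/K_i) = 6.50 / 11.86 = 0.5482 m/day.
In each layer the seepage velocity is v_i = q/n_i, so the layer transit time is t_i = b_i·n_i / q:
  layer 1 (medium sand): t_1 = 1.79 × 0.21 / 0.5482 = 0.6857 d
  layer 2 (silty sand): t_2 = 9.60 × 0.24 / 0.5482 = 4.203 d
  layer 3 (fine sand): t_3 = 10.2 × 0.14 / 0.5482 = 2.605 d
Total t = Σ t_i = 7.493 days.

7.49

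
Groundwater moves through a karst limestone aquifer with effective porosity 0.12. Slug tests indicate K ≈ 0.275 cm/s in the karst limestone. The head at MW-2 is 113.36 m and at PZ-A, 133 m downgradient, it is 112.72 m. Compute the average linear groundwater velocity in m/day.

Convert K: 0.275 cm/s × 864 = 237.6 m/day.
Hydraulic gradient i = (113.36 − 112.72) / 133 = 0.64 / 133 = 0.004812.
Darcy flux q = K · i = 237.6 × 0.004812 = 1.143 m/day.
Seepage velocity v = q / n_e = 1.143 / 0.12 = 9.528 m/day.

9.53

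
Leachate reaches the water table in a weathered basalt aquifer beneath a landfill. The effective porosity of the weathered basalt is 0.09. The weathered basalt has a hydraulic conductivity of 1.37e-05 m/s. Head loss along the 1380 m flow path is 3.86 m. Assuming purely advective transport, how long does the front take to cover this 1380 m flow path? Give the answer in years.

103

Convert K: 1.37e-05 m/s × 86400 = 1.184 m/day.
Hydraulic gradient i = Δh / L = 3.86 / 1380 = 0.002797.
Darcy flux q = K · i = 1.184 × 0.002797 = 0.003311 m/day.
Seepage velocity v = q / n_e = 0.003311 / 0.09 = 0.03679 m/day.
Travel time t = L / v = 1380 / 0.03679 = 37513 days = 102.7 years.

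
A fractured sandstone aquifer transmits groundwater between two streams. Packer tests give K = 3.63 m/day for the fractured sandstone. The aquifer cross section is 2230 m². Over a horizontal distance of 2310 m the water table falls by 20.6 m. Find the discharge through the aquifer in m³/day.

Hydraulic gradient i = Δh / L = 20.6 / 2310 = 0.008918.
Darcy's law: Q = K · A · i = 3.630 × 2230 × 0.008918 = 72.19 m³/day.

72.2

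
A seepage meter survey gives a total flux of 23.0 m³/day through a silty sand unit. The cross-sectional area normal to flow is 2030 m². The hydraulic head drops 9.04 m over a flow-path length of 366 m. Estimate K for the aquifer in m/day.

Hydraulic gradient i = Δh / L = 9.04 / 366 = 0.02470.
From Q = K·A·i, K = Q / (A·i) = 23.0 / (2030 × 0.02470) = 0.4587 m/day.

0.459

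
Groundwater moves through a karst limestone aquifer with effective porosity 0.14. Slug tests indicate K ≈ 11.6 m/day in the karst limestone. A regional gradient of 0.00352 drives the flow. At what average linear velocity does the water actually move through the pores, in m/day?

Hydraulic gradient i = 0.00352.
Darcy flux q = K · i = 11.60 × 0.003520 = 0.04083 m/day.
Seepage velocity v = q / n_e = 0.04083 / 0.14 = 0.2917 m/day.

0.292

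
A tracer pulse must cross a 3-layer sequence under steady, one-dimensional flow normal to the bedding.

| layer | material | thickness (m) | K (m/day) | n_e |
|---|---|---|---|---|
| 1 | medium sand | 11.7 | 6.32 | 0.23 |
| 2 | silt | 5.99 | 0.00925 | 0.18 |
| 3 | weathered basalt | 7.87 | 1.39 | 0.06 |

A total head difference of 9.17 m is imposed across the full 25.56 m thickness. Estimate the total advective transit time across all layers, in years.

With flow normal to the layers, continuity requires the same specific discharge q through every layer.
Σ(b_i/K_i) = 11.7/6.32 + 5.99/0.00925 + 7.87/1.39 = 655.1 d.
q = Δh / Σ(b_i/K_i) = 9.17 / 655.1 = 0.01400 m/day.
In each layer the seepage velocity is v_i = q/n_i, so the layer transit time is t_i = b_i·n_i / q:
  layer 1 (medium sand): t_1 = 11.7 × 0.23 / 0.01400 = 192.2 d
  layer 2 (silt): t_2 = 5.99 × 0.18 / 0.01400 = 77.02 d
  layer 3 (weathered basalt): t_3 = 7.87 × 0.06 / 0.01400 = 33.73 d
Total t = Σ t_i = 303.0 days = 0.8296 years.

0.830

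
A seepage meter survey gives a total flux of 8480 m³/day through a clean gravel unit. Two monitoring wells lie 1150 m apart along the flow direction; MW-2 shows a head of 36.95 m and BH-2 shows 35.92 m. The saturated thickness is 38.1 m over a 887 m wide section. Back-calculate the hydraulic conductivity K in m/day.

280

Cross-sectional area A = 887 × 38.1 = 33795 m².
Hydraulic gradient i = (36.95 − 35.92) / 1150 = 1.03 / 1150 = 0.0008957.
From Q = K·A·i, K = Q / (A·i) = 8480 / (33795 × 0.0008957) = 280.2 m/day.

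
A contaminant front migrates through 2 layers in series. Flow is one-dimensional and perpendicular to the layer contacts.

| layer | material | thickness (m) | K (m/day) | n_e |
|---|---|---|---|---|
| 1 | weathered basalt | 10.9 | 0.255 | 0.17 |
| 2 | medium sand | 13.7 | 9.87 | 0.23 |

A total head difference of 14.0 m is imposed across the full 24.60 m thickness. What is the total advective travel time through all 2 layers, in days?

15.8

With flow normal to the layers, continuity requires the same specific discharge q through every layer.
Σ(b_i/K_i) = 10.9/0.255 + 13.7/9.87 = 44.13 d.
q = Δh / Σ(b_i/K_i) = 14.0 / 44.13 = 0.3172 m/day.
In each layer the seepage velocity is v_i = q/n_i, so the layer transit time is t_i = b_i·n_i / q:
  layer 1 (weathered basalt): t_1 = 10.9 × 0.17 / 0.3172 = 5.841 d
  layer 2 (medium sand): t_2 = 13.7 × 0.23 / 0.3172 = 9.933 d
Total t = Σ t_i = 15.77 days.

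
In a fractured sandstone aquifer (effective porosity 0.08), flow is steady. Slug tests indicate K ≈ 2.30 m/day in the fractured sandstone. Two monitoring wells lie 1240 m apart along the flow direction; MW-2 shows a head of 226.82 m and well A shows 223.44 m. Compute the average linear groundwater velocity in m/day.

0.0784

Hydraulic gradient i = (226.82 − 223.44) / 1240 = 3.38 / 1240 = 0.002726.
Darcy flux q = K · i = 2.300 × 0.002726 = 0.006269 m/day.
Seepage velocity v = q / n_e = 0.006269 / 0.08 = 0.07837 m/day.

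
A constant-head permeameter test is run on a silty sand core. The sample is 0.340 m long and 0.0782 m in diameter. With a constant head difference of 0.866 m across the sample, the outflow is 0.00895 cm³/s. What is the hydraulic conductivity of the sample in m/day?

0.0632

Cross-sectional area A = π·(d/2)² = π × (0.0782/2)² = 0.004803 m².
Convert discharge: 0.00895 cm³/s = 8.950e-09 m³/s.
Darcy's law rearranged: K = Q·L / (A·Δh) = 8.950e-09 × 0.340 / (0.004803 × 0.866) = 7.316e-07 m/s = 0.06321 m/day.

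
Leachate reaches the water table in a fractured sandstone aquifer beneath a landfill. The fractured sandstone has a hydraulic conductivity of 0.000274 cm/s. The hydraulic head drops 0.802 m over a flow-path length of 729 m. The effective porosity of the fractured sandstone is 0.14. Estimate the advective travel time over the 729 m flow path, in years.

1070

Convert K: 0.000274 cm/s × 864 = 0.2367 m/day.
Hydraulic gradient i = Δh / L = 0.802 / 729 = 0.001100.
Darcy flux q = K · i = 0.2367 × 0.001100 = 0.0002604 m/day.
Seepage velocity v = q / n_e = 0.0002604 / 0.14 = 0.001860 m/day.
Travel time t = L / v = 729 / 0.001860 = 3.919e+05 days = 1073 years.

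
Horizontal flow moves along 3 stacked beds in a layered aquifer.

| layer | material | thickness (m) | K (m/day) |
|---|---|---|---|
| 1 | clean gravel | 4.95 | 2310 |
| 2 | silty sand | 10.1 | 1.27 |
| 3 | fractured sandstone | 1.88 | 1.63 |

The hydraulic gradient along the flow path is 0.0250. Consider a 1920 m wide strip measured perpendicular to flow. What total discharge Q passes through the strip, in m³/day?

Flow is parallel to layering, so each bed carries its own Darcy discharge and the transmissivities add.
Σ(K_i·b_i) = 2310×4.95 + 1.27×10.1 + 1.63×1.88 = 11450 m²/day.
Hydraulic gradient i = 0.0250.
Q = Σ(K_i·b_i) · W · i = 11450 × 1920 × 0.02500 = 5.496e+05 m³/day.

550000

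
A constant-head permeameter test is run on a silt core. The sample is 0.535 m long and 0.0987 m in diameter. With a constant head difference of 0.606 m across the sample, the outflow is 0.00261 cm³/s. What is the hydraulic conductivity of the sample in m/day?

Cross-sectional area A = π·(d/2)² = π × (0.0987/2)² = 0.007651 m².
Convert discharge: 0.00261 cm³/s = 2.610e-09 m³/s.
Darcy's law rearranged: K = Q·L / (A·Δh) = 2.610e-09 × 0.535 / (0.007651 × 0.606) = 3.012e-07 m/s = 0.02602 m/day.

0.0260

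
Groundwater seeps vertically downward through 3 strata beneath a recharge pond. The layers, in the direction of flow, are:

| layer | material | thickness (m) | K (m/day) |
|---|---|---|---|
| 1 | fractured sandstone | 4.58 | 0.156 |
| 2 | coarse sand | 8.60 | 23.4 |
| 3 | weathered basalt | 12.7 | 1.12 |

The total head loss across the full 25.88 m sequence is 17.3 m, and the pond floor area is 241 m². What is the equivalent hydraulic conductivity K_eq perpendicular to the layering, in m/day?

0.630

Flow is perpendicular to layering, so the layers act in series and the equivalent K is the thickness-weighted harmonic mean.
Total thickness L = 4.58 + 8.60 + 12.7 = 25.88 m.
Σ(b_i/K_i) = 4.58/0.156 + 8.60/23.4 + 12.7/1.12 = 41.07 d.
K_eq = L / Σ(b_i/K_i) = 25.88 / 41.07 = 0.6302 m/day.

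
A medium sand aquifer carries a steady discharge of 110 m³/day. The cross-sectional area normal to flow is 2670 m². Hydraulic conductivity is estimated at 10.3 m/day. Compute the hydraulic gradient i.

0.00400

From Q = K·A·i, i = Q / (K·A) = 110 / (10.30 × 2670) = 0.004000.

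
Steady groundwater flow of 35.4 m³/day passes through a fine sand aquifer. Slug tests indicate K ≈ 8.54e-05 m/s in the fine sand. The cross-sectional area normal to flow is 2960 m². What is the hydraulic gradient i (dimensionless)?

Convert K: 8.54e-05 m/s × 86400 = 7.379 m/day.
From Q = K·A·i, i = Q / (K·A) = 35.4 / (7.379 × 2960) = 0.001621.

0.00162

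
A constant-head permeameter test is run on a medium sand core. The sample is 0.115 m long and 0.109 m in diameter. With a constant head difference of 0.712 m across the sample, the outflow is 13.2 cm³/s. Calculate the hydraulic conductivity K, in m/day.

Cross-sectional area A = π·(d/2)² = π × (0.109/2)² = 0.009331 m².
Convert discharge: 13.2 cm³/s = 1.320e-05 m³/s.
Darcy's law rearranged: K = Q·L / (A·Δh) = 1.320e-05 × 0.115 / (0.009331 × 0.712) = 0.0002285 m/s = 19.74 m/day.

19.7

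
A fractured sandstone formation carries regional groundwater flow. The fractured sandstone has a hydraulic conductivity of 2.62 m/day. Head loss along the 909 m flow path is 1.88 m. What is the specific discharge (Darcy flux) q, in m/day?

Hydraulic gradient i = Δh / L = 1.88 / 909 = 0.002068.
Specific discharge q = K · i = 2.620 × 0.002068 = 0.005419 m/day.

0.00542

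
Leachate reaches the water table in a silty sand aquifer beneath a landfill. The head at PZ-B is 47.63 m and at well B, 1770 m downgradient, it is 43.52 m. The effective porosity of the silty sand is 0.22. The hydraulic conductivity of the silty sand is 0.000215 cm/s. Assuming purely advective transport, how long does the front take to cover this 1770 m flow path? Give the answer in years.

2470

Convert K: 0.000215 cm/s × 864 = 0.1858 m/day.
Hydraulic gradient i = (47.63 − 43.52) / 1770 = 4.11 / 1770 = 0.002322.
Darcy flux q = K · i = 0.1858 × 0.002322 = 0.0004313 m/day.
Seepage velocity v = q / n_e = 0.0004313 / 0.22 = 0.001961 m/day.
Travel time t = L / v = 1770 / 0.001961 = 9.028e+05 days = 2472 years.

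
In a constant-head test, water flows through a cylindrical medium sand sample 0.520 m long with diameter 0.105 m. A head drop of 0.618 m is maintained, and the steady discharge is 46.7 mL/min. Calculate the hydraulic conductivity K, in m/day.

Cross-sectional area A = π·(d/2)² = π × (0.105/2)² = 0.008659 m².
Convert discharge: 46.7 mL/min = 7.783e-07 m³/s.
Darcy's law rearranged: K = Q·L / (A·Δh) = 7.783e-07 × 0.520 / (0.008659 × 0.618) = 7.563e-05 m/s = 6.535 m/day.

6.53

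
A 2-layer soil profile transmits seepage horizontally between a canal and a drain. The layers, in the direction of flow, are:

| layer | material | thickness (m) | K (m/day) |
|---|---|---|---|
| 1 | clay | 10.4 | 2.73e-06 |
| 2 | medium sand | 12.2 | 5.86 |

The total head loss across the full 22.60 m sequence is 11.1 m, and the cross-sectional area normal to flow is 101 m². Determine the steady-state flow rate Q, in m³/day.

0.000294

Flow is perpendicular to layering, so the layers act in series and the equivalent K is the thickness-weighted harmonic mean.
Total thickness L = 10.4 + 12.2 = 22.60 m.
Σ(b_i/K_i) = 10.4/2.73e-06 + 12.2/5.86 = 3.810e+06 d.
K_eq = L / Σ(b_i/K_i) = 22.60 / 3.810e+06 = 5.932e-06 m/day.
Q = K_eq · A · (Δh/L) = 5.932e-06 × 101 × (11.1/22.60) = 0.0002943 m³/day.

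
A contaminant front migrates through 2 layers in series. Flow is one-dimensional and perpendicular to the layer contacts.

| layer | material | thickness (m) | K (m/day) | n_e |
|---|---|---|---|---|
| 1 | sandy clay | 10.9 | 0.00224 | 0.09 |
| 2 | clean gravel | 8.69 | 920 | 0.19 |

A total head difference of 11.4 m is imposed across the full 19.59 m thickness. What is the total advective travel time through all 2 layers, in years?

With flow normal to the layers, continuity requires the same specific discharge q through every layer.
Σ(b_i/K_i) = 10.9/0.00224 + 8.69/920 = 4866 d.
q = Δh / Σ(b_i/K_i) = 11.4 / 4866 = 0.002343 m/day.
In each layer the seepage velocity is v_i = q/n_i, so the layer transit time is t_i = b_i·n_i / q:
  layer 1 (sandy clay): t_1 = 10.9 × 0.09 / 0.002343 = 418.7 d
  layer 2 (clean gravel): t_2 = 8.69 × 0.19 / 0.002343 = 704.8 d
Total t = Σ t_i = 1124 days = 3.076 years.

3.08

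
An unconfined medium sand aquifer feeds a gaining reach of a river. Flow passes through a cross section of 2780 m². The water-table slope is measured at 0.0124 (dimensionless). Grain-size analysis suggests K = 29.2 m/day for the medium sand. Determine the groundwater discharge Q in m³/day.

Hydraulic gradient i = 0.0124.
Darcy's law: Q = K · A · i = 29.20 × 2780 × 0.01240 = 1007 m³/day.

1010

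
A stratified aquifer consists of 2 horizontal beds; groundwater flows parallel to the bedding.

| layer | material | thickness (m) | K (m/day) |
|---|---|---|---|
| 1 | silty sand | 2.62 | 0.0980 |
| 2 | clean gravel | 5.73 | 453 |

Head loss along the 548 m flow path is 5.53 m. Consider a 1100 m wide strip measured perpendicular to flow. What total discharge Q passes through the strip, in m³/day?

Flow is parallel to layering, so each bed carries its own Darcy discharge and the transmissivities add.
Σ(K_i·b_i) = 0.0980×2.62 + 453×5.73 = 2596 m²/day.
Hydraulic gradient i = Δh / L = 5.53 / 548 = 0.01009.
Q = Σ(K_i·b_i) · W · i = 2596 × 1100 × 0.01009 = 28816 m³/day.

28800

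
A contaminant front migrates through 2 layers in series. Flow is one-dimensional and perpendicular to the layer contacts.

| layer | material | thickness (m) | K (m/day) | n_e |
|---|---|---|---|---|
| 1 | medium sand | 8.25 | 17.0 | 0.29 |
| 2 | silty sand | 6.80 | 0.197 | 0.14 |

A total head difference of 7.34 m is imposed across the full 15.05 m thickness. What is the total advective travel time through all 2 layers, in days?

15.9

With flow normal to the layers, continuity requires the same specific discharge q through every layer.
Σ(b_i/K_i) = 8.25/17.0 + 6.80/0.197 = 35.00 d.
q = Δh / Σ(b_i/K_i) = 7.34 / 35.00 = 0.2097 m/day.
In each layer the seepage velocity is v_i = q/n_i, so the layer transit time is t_i = b_i·n_i / q:
  layer 1 (medium sand): t_1 = 8.25 × 0.29 / 0.2097 = 11.41 d
  layer 2 (silty sand): t_2 = 6.80 × 0.14 / 0.2097 = 4.540 d
Total t = Σ t_i = 15.95 days.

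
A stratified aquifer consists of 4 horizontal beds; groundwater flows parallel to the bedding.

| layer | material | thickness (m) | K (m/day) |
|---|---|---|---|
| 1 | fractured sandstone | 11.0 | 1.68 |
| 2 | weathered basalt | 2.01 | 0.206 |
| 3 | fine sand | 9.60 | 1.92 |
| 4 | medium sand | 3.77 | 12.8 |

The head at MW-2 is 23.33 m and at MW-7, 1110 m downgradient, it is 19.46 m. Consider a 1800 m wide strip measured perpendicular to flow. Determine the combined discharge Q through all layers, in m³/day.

537

Flow is parallel to layering, so each bed carries its own Darcy discharge and the transmissivities add.
Σ(K_i·b_i) = 1.68×11.0 + 0.206×2.01 + 1.92×9.60 + 12.8×3.77 = 85.58 m²/day.
Hydraulic gradient i = (23.33 − 19.46) / 1110 = 3.87 / 1110 = 0.003486.
Q = Σ(K_i·b_i) · W · i = 85.58 × 1800 × 0.003486 = 537.1 m³/day.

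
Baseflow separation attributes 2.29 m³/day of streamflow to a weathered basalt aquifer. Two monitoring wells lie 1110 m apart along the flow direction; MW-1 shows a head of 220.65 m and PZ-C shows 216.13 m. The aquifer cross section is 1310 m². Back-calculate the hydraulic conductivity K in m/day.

0.429

Hydraulic gradient i = (220.65 − 216.13) / 1110 = 4.52 / 1110 = 0.004072.
From Q = K·A·i, K = Q / (A·i) = 2.29 / (1310 × 0.004072) = 0.4293 m/day.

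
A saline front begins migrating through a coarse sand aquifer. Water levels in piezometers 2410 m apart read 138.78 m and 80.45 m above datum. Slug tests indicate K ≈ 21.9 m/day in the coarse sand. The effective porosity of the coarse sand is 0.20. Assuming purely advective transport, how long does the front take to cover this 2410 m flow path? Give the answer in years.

2.49

Hydraulic gradient i = (138.78 − 80.45) / 2410 = 58.33 / 2410 = 0.02420.
Darcy flux q = K · i = 21.90 × 0.02420 = 0.5301 m/day.
Seepage velocity v = q / n_e = 0.5301 / 0.20 = 2.650 m/day.
Travel time t = L / v = 2410 / 2.650 = 909.3 days = 2.490 years.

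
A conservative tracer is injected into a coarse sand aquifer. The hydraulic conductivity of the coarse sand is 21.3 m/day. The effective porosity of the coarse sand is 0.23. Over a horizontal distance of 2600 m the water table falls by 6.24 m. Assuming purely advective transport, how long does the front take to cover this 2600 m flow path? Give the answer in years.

32.0

Hydraulic gradient i = Δh / L = 6.24 / 2600 = 0.002400.
Darcy flux q = K · i = 21.30 × 0.002400 = 0.05112 m/day.
Seepage velocity v = q / n_e = 0.05112 / 0.23 = 0.2223 m/day.
Travel time t = L / v = 2600 / 0.2223 = 11698 days = 32.03 years.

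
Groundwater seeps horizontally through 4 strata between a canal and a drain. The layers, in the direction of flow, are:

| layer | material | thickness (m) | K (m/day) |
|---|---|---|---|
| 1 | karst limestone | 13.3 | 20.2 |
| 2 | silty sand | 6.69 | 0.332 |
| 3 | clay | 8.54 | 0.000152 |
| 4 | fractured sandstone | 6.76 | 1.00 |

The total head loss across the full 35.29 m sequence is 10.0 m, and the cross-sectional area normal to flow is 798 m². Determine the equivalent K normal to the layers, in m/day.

Flow is perpendicular to layering, so the layers act in series and the equivalent K is the thickness-weighted harmonic mean.
Total thickness L = 13.3 + 6.69 + 8.54 + 6.76 = 35.29 m.
Σ(b_i/K_i) = 13.3/20.2 + 6.69/0.332 + 8.54/0.000152 + 6.76/1.00 = 56212 d.
K_eq = L / Σ(b_i/K_i) = 35.29 / 56212 = 0.0006278 m/day.

0.000628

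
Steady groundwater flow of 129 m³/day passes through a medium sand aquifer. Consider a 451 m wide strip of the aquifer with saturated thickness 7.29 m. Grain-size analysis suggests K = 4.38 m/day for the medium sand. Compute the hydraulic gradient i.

0.00896

Cross-sectional area A = 451 × 7.29 = 3288 m².
From Q = K·A·i, i = Q / (K·A) = 129 / (4.380 × 3288) = 0.008958.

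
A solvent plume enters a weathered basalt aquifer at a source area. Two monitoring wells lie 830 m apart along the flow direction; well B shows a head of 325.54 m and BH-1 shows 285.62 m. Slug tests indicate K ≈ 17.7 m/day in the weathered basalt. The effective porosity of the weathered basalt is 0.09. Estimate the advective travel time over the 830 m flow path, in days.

Hydraulic gradient i = (325.54 − 285.62) / 830 = 39.92 / 830 = 0.04810.
Darcy flux q = K · i = 17.70 × 0.04810 = 0.8513 m/day.
Seepage velocity v = q / n_e = 0.8513 / 0.09 = 9.459 m/day.
Travel time t = L / v = 830 / 9.459 = 87.75 days.

87.7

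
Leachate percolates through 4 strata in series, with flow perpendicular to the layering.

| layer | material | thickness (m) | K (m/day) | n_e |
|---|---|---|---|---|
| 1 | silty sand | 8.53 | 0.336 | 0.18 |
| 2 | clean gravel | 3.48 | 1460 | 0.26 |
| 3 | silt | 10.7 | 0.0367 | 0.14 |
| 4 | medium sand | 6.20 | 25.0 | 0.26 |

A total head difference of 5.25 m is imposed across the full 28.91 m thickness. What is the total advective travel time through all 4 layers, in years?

With flow normal to the layers, continuity requires the same specific discharge q through every layer.
Σ(b_i/K_i) = 8.53/0.336 + 3.48/1460 + 10.7/0.0367 + 6.20/25.0 = 317.2 d.
q = Δh / Σ(b_i/K_i) = 5.25 / 317.2 = 0.01655 m/day.
In each layer the seepage velocity is v_i = q/n_i, so the layer transit time is t_i = b_i·n_i / q:
  layer 1 (silty sand): t_1 = 8.53 × 0.18 / 0.01655 = 92.76 d
  layer 2 (clean gravel): t_2 = 3.48 × 0.26 / 0.01655 = 54.67 d
  layer 3 (silt): t_3 = 10.7 × 0.14 / 0.01655 = 90.51 d
  layer 4 (medium sand): t_4 = 6.20 × 0.26 / 0.01655 = 97.39 d
Total t = Σ t_i = 335.3 days = 0.9181 years.

0.918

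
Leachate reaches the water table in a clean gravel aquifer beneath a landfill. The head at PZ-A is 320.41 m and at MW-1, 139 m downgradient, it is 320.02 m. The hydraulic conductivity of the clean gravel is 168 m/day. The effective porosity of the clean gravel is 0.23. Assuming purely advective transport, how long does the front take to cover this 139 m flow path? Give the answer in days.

67.8

Hydraulic gradient i = (320.41 − 320.02) / 139 = 0.39 / 139 = 0.002806.
Darcy flux q = K · i = 168.0 × 0.002806 = 0.4714 m/day.
Seepage velocity v = q / n_e = 0.4714 / 0.23 = 2.049 m/day.
Travel time t = L / v = 139 / 2.049 = 67.82 days.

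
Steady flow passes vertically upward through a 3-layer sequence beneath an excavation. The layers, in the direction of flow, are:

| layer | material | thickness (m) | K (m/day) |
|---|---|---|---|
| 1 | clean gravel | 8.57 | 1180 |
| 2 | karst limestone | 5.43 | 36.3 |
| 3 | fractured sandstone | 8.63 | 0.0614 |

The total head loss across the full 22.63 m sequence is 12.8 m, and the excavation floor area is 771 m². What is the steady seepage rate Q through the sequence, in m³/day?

Flow is perpendicular to layering, so the layers act in series and the equivalent K is the thickness-weighted harmonic mean.
Total thickness L = 8.57 + 5.43 + 8.63 = 22.63 m.
Σ(b_i/K_i) = 8.57/1180 + 5.43/36.3 + 8.63/0.0614 = 140.7 d.
K_eq = L / Σ(b_i/K_i) = 22.63 / 140.7 = 0.1608 m/day.
Q = K_eq · A · (Δh/L) = 0.1608 × 771 × (12.8/22.63) = 70.14 m³/day.

70.1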